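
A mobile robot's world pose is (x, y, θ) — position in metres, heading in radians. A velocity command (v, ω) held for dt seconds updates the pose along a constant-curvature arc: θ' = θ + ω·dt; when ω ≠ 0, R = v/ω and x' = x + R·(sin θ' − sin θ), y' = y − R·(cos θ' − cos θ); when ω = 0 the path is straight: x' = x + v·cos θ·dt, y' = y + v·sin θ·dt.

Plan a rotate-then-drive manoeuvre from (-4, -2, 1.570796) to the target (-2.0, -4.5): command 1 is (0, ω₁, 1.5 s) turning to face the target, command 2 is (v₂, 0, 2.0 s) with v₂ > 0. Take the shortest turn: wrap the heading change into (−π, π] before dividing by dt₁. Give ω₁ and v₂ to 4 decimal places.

ω₁ = -1.6446, v₂ = 1.6008

heading to target = atan2(-4.5−-2, -2−-4) = -0.8961
Δθ = wrap(-0.8961 − 1.5708) = -2.4669; ω₁ = Δθ/dt₁ = -1.6446
distance = √((-2−-4)² + (-4.5−-2)²) = 3.2016; v₂ = distance/dt₂ = 1.6008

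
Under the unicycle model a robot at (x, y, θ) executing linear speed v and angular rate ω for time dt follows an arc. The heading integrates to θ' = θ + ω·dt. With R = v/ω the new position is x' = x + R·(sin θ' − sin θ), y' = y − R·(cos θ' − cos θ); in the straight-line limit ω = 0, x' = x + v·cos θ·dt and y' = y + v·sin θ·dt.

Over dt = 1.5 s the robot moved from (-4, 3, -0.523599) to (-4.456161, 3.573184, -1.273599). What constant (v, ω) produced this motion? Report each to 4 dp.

Δθ = -1.273599 − -0.523599 = -0.750000
ω = Δθ/dt = -0.750000/1.5 = -0.5000
R = −Δy/(cos θ' − cos θ) = 1.0000
v = R·ω = 1.0000·-0.5000 = -0.5000

v = -0.5000, ω = -0.5000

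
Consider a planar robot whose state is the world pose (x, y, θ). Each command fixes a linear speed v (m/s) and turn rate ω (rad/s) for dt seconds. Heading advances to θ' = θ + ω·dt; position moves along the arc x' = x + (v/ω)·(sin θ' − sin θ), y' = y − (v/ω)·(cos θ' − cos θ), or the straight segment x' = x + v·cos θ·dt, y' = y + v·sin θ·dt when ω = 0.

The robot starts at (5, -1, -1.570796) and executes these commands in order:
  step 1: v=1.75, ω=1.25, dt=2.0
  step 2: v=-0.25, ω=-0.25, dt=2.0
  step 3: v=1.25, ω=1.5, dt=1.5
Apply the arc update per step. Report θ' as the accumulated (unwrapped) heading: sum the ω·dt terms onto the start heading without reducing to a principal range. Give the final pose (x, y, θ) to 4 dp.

step 1: θ'=0.9292 (R=1.4000) → pose (7.5216, -1.8379, 0.9292)
step 2: θ'=0.4292 (R=1.0000) → pose (7.1366, -2.1487, 0.4292)
step 3: θ'=2.6792 (R=0.8333) → pose (7.1616, -0.6451, 2.6792)

(7.1616, -0.6451, 2.6792)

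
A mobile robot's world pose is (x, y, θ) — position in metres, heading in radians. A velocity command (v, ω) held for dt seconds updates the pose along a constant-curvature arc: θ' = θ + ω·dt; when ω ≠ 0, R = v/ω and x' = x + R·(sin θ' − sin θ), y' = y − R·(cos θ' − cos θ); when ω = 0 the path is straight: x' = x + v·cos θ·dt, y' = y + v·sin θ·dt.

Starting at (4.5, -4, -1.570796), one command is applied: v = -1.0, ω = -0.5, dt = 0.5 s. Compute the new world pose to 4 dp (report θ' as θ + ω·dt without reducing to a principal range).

(4.5622, -3.5052, -1.8208)

θ' = -1.5708 + -0.5·0.5 = -1.8208
R = v/ω = -1.0/-0.5 = 2.0000
x' = 4.5 + 2.0000·(sin -1.8208 − sin -1.5708) = 4.5622
y' = -4 − 2.0000·(cos -1.8208 − cos -1.5708) = -3.5052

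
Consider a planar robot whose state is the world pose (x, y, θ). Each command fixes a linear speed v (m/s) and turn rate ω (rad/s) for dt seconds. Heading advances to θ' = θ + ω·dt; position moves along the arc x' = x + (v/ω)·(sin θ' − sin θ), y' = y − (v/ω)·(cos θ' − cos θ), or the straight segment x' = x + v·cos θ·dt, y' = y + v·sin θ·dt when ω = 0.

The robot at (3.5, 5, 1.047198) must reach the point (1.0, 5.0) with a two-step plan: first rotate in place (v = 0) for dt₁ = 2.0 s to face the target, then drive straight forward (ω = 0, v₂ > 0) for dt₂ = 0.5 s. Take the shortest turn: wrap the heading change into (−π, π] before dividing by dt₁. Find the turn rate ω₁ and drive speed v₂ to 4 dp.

heading to target = atan2(5−5, 1−3.5) = 3.1416
Δθ = wrap(3.1416 − 1.0472) = 2.0944; ω₁ = Δθ/dt₁ = 1.0472
distance = √((1−3.5)² + (5−5)²) = 2.5000; v₂ = distance/dt₂ = 5.0000

ω₁ = 1.0472, v₂ = 5.0000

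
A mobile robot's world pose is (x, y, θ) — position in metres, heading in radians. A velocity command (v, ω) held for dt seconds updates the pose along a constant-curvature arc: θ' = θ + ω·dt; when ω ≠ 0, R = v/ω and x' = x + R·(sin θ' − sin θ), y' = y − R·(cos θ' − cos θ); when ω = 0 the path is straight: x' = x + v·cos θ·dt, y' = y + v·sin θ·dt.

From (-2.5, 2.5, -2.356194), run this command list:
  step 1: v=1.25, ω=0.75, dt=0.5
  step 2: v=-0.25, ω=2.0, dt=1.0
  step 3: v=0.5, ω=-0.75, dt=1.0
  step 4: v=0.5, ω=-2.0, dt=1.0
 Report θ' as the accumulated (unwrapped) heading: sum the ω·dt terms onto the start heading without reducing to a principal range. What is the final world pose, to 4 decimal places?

step 1: θ'=-1.9812 (R=1.6667) → pose (-2.8498, 1.9864, -1.9812)
step 2: θ'=0.0188 (R=-0.1250) → pose (-2.9667, 2.1613, 0.0188)
step 3: θ'=-0.7312 (R=-0.6667) → pose (-2.5090, 1.9910, -0.7312)
step 4: θ'=-2.7312 (R=-0.2500) → pose (-2.5762, 1.5757, -2.7312)

(-2.5762, 1.5757, -2.7312)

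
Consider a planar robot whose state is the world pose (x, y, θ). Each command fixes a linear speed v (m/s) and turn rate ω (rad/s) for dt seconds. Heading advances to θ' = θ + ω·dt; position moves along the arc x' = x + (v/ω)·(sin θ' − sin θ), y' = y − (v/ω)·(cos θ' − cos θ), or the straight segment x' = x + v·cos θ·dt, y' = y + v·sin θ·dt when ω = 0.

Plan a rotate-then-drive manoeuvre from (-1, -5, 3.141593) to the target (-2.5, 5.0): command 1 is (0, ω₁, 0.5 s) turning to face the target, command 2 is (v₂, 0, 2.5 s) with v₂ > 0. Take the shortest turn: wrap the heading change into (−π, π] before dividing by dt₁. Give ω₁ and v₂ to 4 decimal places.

ω₁ = -2.8438, v₂ = 4.0447

heading to target = atan2(5−-5, -2.5−-1) = 1.7197
Δθ = wrap(1.7197 − 3.1416) = -1.4219; ω₁ = Δθ/dt₁ = -2.8438
distance = √((-2.5−-1)² + (5−-5)²) = 10.1119; v₂ = distance/dt₂ = 4.0447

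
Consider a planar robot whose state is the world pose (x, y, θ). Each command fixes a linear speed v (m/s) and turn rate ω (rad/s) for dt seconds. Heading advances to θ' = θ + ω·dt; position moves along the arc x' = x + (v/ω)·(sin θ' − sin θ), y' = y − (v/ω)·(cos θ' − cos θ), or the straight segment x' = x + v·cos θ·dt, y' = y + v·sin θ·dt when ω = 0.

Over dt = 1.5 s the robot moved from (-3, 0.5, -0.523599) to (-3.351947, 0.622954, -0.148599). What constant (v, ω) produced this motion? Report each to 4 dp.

Δθ = -0.148599 − -0.523599 = 0.375000
ω = Δθ/dt = 0.375000/1.5 = 0.2500
R = Δx/(sin θ' − sin θ) = -1.0000
v = R·ω = -1.0000·0.2500 = -0.2500

v = -0.2500, ω = 0.2500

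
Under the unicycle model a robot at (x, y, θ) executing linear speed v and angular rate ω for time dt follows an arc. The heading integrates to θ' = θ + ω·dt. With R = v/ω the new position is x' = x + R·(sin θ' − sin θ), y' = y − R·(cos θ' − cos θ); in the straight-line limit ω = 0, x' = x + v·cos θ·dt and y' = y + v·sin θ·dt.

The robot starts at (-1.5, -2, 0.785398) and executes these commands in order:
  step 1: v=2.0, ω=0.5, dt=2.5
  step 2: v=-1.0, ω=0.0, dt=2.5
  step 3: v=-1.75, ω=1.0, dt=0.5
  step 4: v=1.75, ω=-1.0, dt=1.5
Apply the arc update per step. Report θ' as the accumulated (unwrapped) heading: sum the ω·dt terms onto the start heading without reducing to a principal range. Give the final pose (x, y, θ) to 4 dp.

step 1: θ'=2.0354 (R=4.0000) → pose (-0.7524, 2.6207, 2.0354)
step 2: θ'=2.0354 (straight) → pose (0.3677, 0.3857, 2.0354)
step 3: θ'=2.5354 (R=-1.7500) → pose (0.9352, -0.2684, 2.5354)
step 4: θ'=1.0354 (R=-1.7500) → pose (0.4271, 2.0626, 1.0354)

(0.4271, 2.0626, 1.0354)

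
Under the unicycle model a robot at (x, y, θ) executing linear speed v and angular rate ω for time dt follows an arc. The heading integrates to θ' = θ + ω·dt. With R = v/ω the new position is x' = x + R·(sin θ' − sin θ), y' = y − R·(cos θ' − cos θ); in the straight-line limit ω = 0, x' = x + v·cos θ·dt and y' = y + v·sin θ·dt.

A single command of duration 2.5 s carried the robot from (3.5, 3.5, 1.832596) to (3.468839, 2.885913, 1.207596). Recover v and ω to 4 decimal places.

Δθ = 1.207596 − 1.832596 = -0.625000
ω = Δθ/dt = -0.625000/2.5 = -0.2500
R = −Δy/(cos θ' − cos θ) = 1.0000
v = R·ω = 1.0000·-0.2500 = -0.2500

v = -0.2500, ω = -0.2500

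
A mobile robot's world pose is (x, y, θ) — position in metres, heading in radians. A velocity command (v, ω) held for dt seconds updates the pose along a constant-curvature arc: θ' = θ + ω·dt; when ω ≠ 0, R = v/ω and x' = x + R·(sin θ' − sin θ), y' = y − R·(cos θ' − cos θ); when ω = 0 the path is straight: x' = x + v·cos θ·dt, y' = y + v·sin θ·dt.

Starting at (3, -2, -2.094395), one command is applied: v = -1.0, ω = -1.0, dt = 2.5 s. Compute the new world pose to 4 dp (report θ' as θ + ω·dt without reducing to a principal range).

(4.8591, -2.3823, -4.5944)

θ' = -2.0944 + -1.0·2.5 = -4.5944
R = v/ω = -1.0/-1.0 = 1.0000
x' = 3 + 1.0000·(sin -4.5944 − sin -2.0944) = 4.8591
y' = -2 − 1.0000·(cos -4.5944 − cos -2.0944) = -2.3823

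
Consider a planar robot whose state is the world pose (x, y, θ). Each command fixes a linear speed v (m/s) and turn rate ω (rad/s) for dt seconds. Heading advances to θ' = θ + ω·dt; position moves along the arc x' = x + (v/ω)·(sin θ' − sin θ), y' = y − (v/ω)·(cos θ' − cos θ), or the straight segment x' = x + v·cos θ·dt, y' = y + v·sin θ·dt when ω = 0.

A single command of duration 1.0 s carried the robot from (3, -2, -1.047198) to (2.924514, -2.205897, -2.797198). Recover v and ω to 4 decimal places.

v = 0.2500, ω = -1.7500

Δθ = -2.797198 − -1.047198 = -1.750000
ω = Δθ/dt = -1.750000/1.0 = -1.7500
R = −Δy/(cos θ' − cos θ) = -0.1429
v = R·ω = -0.1429·-1.7500 = 0.2500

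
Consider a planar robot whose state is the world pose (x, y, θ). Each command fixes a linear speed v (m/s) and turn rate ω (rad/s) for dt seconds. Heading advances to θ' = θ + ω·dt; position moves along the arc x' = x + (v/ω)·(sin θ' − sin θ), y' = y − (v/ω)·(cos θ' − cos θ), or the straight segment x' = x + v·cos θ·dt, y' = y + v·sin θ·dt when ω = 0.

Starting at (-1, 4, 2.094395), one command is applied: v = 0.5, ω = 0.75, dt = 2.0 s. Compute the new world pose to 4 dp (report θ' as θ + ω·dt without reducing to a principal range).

θ' = 2.0944 + 0.75·2.0 = 3.5944
R = v/ω = 0.5/0.75 = 0.6667
x' = -1 + 0.6667·(sin 3.5944 − sin 2.0944) = -1.8690
y' = 4 − 0.6667·(cos 3.5944 − cos 2.0944) = 4.2661

(-1.8690, 4.2661, 3.5944)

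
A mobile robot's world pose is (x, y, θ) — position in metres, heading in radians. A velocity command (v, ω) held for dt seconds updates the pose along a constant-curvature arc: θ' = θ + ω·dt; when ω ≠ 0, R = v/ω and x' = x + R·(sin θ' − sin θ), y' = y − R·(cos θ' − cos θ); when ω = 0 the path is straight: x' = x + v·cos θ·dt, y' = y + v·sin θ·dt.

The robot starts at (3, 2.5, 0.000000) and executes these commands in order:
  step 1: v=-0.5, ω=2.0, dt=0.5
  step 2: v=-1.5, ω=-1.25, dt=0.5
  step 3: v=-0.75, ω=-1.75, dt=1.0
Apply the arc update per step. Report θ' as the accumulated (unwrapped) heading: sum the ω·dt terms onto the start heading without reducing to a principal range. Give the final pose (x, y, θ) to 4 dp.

(1.6420, 2.2322, -1.3750)

step 1: θ'=1.0000 (R=-0.2500) → pose (2.7896, 2.3851, 1.0000)
step 2: θ'=0.3750 (R=1.2000) → pose (2.2194, 1.9168, 0.3750)
step 3: θ'=-1.3750 (R=0.4286) → pose (1.6420, 2.2322, -1.3750)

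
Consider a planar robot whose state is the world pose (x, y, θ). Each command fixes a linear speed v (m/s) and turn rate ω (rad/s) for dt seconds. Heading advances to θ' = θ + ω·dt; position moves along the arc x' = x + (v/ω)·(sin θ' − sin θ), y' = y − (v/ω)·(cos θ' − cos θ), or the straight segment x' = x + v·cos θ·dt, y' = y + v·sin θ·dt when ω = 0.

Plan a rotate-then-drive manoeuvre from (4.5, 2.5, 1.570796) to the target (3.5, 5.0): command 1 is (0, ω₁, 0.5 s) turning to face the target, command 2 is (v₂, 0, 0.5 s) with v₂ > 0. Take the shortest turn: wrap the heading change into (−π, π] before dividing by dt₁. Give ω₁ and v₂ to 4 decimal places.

heading to target = atan2(5−2.5, 3.5−4.5) = 1.9513
Δθ = wrap(1.9513 − 1.5708) = 0.3805; ω₁ = Δθ/dt₁ = 0.7610
distance = √((3.5−4.5)² + (5−2.5)²) = 2.6926; v₂ = distance/dt₂ = 5.3852

ω₁ = 0.7610, v₂ = 5.3852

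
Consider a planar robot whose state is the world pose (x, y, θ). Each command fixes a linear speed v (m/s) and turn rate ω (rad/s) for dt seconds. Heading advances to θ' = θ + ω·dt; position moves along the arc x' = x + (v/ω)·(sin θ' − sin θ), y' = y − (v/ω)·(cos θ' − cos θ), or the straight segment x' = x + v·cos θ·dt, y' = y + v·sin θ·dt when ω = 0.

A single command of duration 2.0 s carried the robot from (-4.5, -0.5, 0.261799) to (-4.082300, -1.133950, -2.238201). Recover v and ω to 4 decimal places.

v = 0.5000, ω = -1.2500

Δθ = -2.238201 − 0.261799 = -2.500000
ω = Δθ/dt = -2.500000/2.0 = -1.2500
R = −Δy/(cos θ' − cos θ) = -0.4000
v = R·ω = -0.4000·-1.2500 = 0.5000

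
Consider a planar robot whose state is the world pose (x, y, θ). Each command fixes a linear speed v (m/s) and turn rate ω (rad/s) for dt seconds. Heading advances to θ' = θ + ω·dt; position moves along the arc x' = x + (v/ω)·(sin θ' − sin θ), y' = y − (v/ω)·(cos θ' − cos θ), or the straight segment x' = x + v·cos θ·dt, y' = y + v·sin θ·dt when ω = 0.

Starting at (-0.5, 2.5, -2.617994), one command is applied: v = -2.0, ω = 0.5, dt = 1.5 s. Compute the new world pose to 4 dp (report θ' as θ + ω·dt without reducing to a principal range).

θ' = -2.6180 + 0.5·1.5 = -1.8680
R = v/ω = -2.0/0.5 = -4.0000
x' = -0.5 + -4.0000·(sin -1.8680 − sin -2.6180) = 1.3246
y' = 2.5 − -4.0000·(cos -1.8680 − cos -2.6180) = 4.7927

(1.3246, 4.7927, -1.8680)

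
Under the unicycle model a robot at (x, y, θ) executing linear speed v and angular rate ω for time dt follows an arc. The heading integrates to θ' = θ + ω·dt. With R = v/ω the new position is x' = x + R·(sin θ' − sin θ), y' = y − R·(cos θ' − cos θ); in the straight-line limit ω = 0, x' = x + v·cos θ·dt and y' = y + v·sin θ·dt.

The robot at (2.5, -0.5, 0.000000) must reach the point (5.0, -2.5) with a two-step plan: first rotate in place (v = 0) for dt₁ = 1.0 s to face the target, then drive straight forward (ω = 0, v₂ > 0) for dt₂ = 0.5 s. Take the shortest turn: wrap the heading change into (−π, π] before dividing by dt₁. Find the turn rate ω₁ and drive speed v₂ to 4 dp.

heading to target = atan2(-2.5−-0.5, 5−2.5) = -0.6747
Δθ = wrap(-0.6747 − 0.0000) = -0.6747; ω₁ = Δθ/dt₁ = -0.6747
distance = √((5−2.5)² + (-2.5−-0.5)²) = 3.2016; v₂ = distance/dt₂ = 6.4031

ω₁ = -0.6747, v₂ = 6.4031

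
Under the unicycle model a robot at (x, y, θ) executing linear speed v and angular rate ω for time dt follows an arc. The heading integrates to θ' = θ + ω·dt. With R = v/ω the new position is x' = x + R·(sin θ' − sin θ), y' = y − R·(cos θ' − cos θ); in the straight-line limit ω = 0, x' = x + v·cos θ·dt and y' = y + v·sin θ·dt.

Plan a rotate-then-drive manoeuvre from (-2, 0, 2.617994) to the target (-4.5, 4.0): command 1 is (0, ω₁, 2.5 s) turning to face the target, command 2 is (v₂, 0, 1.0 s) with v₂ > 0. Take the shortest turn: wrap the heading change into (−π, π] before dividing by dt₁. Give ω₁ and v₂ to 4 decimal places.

heading to target = atan2(4−0, -4.5−-2) = 2.1294
Δθ = wrap(2.1294 − 2.6180) = -0.4886; ω₁ = Δθ/dt₁ = -0.1954
distance = √((-4.5−-2)² + (4−0)²) = 4.7170; v₂ = distance/dt₂ = 4.7170

ω₁ = -0.1954, v₂ = 4.7170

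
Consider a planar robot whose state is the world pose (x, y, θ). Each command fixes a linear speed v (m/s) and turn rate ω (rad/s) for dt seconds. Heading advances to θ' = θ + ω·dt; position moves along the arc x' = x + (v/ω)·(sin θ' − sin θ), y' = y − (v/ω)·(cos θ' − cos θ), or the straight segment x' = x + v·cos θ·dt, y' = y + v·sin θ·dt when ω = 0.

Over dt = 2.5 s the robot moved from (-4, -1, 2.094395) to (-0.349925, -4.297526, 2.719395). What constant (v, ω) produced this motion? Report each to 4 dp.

Δθ = 2.719395 − 2.094395 = 0.625000
ω = Δθ/dt = 0.625000/2.5 = 0.2500
R = Δx/(sin θ' − sin θ) = -8.0000
v = R·ω = -8.0000·0.2500 = -2.0000

v = -2.0000, ω = 0.2500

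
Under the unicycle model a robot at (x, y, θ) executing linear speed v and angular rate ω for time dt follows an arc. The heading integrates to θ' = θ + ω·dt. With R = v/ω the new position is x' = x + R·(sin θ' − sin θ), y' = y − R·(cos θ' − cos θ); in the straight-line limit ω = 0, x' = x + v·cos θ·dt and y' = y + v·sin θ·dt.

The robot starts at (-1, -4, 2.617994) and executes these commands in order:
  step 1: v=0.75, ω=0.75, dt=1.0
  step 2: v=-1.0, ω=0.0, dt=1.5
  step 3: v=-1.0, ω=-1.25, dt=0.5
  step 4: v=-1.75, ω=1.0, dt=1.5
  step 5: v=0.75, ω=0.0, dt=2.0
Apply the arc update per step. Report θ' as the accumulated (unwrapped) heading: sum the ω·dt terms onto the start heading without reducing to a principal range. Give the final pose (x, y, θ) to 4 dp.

(1.7888, -4.1137, 4.2430)

step 1: θ'=3.3680 (R=1.0000) → pose (-1.7245, -3.8915, 3.3680)
step 2: θ'=3.3680 (straight) → pose (-0.2628, -3.5548, 3.3680)
step 3: θ'=2.7430 (R=0.8000) → pose (0.2273, -3.5971, 2.7430)
step 4: θ'=4.2430 (R=-1.7500) → pose (2.4673, -2.7759, 4.2430)
step 5: θ'=4.2430 (straight) → pose (1.7888, -4.1137, 4.2430)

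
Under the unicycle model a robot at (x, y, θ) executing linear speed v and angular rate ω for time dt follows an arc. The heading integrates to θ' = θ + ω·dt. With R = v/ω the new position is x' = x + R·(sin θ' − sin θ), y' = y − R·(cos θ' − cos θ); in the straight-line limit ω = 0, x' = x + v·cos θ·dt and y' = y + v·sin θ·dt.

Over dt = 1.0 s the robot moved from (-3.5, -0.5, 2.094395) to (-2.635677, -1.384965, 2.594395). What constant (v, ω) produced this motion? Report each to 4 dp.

Δθ = 2.594395 − 2.094395 = 0.500000
ω = Δθ/dt = 0.500000/1.0 = 0.5000
R = −Δy/(cos θ' − cos θ) = -2.5000
v = R·ω = -2.5000·0.5000 = -1.2500

v = -1.2500, ω = 0.5000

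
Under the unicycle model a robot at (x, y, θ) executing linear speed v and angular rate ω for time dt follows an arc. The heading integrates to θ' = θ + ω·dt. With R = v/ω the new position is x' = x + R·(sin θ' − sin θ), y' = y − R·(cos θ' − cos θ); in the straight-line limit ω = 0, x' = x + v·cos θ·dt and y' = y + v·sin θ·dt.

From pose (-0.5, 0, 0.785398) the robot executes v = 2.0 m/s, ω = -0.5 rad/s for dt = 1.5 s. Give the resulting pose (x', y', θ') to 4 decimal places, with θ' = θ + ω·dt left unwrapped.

θ' = 0.7854 + -0.5·1.5 = 0.0354
R = v/ω = 2.0/-0.5 = -4.0000
x' = -0.5 + -4.0000·(sin 0.0354 − sin 0.7854) = 2.1869
y' = 0 − -4.0000·(cos 0.0354 − cos 0.7854) = 1.1691

(2.1869, 1.1691, 0.0354)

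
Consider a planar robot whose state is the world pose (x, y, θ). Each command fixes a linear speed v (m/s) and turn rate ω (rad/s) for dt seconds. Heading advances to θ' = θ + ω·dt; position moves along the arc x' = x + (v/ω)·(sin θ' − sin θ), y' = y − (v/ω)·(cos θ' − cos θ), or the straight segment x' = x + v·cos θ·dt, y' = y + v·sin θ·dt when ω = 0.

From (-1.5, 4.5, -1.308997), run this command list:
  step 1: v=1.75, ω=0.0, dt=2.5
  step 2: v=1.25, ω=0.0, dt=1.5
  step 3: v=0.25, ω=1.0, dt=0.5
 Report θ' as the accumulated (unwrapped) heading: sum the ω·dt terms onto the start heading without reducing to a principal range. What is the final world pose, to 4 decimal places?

step 1: θ'=-1.3090 (straight) → pose (-0.3677, 0.2741, -1.3090)
step 2: θ'=-1.3090 (straight) → pose (0.1176, -1.5370, -1.3090)
step 3: θ'=-0.8090 (R=0.2500) → pose (0.1782, -1.6449, -0.8090)

(0.1782, -1.6449, -0.8090)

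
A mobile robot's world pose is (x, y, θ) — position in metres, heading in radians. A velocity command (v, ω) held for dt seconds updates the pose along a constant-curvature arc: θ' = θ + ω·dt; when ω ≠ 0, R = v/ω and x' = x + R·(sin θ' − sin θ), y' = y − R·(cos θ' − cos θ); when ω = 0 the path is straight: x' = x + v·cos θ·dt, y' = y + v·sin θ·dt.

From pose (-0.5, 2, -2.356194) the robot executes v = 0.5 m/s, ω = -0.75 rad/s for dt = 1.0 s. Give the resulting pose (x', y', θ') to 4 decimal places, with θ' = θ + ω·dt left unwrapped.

θ' = -2.3562 + -0.75·1.0 = -3.1062
R = v/ω = 0.5/-0.75 = -0.6667
x' = -0.5 + -0.6667·(sin -3.1062 − sin -2.3562) = -0.9478
y' = 2 − -0.6667·(cos -3.1062 − cos -2.3562) = 1.8052

(-0.9478, 1.8052, -3.1062)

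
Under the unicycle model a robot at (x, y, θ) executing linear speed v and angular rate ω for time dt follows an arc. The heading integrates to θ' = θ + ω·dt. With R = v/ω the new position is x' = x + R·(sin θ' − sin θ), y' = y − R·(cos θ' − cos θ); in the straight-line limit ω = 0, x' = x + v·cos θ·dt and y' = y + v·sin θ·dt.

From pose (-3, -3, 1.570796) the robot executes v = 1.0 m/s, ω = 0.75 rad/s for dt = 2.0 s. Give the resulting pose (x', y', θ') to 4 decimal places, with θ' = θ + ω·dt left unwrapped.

(-4.2390, -1.6700, 3.0708)

θ' = 1.5708 + 0.75·2.0 = 3.0708
R = v/ω = 1.0/0.75 = 1.3333
x' = -3 + 1.3333·(sin 3.0708 − sin 1.5708) = -4.2390
y' = -3 − 1.3333·(cos 3.0708 − cos 1.5708) = -1.6700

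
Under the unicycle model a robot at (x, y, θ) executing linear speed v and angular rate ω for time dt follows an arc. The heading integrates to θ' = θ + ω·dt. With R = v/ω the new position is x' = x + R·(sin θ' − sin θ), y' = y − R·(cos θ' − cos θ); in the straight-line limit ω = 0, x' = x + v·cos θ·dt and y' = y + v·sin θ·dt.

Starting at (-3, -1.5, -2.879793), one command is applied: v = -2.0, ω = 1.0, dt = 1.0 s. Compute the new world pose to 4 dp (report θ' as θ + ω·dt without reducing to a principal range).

(-1.6124, -0.1764, -1.8798)

θ' = -2.8798 + 1.0·1.0 = -1.8798
R = v/ω = -2.0/1.0 = -2.0000
x' = -3 + -2.0000·(sin -1.8798 − sin -2.8798) = -1.6124
y' = -1.5 − -2.0000·(cos -1.8798 − cos -2.8798) = -0.1764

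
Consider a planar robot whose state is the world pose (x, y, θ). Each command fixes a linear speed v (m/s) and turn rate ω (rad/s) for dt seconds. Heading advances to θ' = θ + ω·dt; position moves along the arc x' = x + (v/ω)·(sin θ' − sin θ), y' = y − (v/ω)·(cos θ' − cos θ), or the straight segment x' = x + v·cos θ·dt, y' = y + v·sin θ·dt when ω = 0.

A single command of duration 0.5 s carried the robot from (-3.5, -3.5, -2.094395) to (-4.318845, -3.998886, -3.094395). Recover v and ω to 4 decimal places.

Δθ = -3.094395 − -2.094395 = -1.000000
ω = Δθ/dt = -1.000000/0.5 = -2.0000
R = Δx/(sin θ' − sin θ) = -1.0000
v = R·ω = -1.0000·-2.0000 = 2.0000

v = 2.0000, ω = -2.0000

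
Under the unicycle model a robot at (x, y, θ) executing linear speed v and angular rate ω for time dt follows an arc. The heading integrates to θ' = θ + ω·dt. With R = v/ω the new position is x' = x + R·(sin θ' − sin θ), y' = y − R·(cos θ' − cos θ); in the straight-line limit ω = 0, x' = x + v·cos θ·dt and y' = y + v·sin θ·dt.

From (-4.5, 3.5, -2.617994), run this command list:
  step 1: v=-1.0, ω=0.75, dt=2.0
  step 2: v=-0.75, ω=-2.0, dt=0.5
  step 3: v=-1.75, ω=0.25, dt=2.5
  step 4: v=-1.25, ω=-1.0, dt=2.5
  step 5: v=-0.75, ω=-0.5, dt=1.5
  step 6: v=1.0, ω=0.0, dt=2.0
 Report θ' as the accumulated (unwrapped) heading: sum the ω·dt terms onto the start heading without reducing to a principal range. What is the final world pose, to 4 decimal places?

(-0.3311, 11.6689, -4.7430)

step 1: θ'=-1.1180 (R=-1.3333) → pose (-3.9677, 5.2380, -1.1180)
step 2: θ'=-2.1180 (R=0.3750) → pose (-3.9507, 5.5972, -2.1180)
step 3: θ'=-1.4930 (R=-7.0000) → pose (-2.9498, 9.7833, -1.4930)
step 4: θ'=-3.9930 (R=1.2500) → pose (-0.7633, 10.7041, -3.9930)
step 5: θ'=-4.7430 (R=1.5000) → pose (-0.3923, 9.6698, -4.7430)
step 6: θ'=-4.7430 (straight) → pose (-0.3311, 11.6689, -4.7430)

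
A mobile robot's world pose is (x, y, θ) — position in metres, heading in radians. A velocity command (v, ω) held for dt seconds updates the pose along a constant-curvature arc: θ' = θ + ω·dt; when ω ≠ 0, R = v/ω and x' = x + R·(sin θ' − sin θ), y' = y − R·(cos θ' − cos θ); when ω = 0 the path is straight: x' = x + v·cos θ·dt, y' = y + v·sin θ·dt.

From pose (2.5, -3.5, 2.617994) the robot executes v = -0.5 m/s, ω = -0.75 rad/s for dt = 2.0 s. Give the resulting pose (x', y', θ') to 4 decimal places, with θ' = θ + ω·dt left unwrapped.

θ' = 2.6180 + -0.75·2.0 = 1.1180
R = v/ω = -0.5/-0.75 = 0.6667
x' = 2.5 + 0.6667·(sin 1.1180 − sin 2.6180) = 2.7661
y' = -3.5 − 0.6667·(cos 1.1180 − cos 2.6180) = -4.3690

(2.7661, -4.3690, 1.1180)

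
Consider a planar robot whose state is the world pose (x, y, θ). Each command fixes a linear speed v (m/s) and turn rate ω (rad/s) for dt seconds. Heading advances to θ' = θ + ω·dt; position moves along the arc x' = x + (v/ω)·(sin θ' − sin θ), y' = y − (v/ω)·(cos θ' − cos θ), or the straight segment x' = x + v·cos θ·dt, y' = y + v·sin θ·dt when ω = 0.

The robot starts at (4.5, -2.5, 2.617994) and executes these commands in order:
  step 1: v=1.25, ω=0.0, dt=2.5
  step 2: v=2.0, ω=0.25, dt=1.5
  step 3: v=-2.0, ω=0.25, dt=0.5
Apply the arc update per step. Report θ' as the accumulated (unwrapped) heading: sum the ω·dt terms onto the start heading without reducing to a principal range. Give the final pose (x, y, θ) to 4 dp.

step 1: θ'=2.6180 (straight) → pose (1.7937, -0.9375, 2.6180)
step 2: θ'=2.9930 (R=8.0000) → pose (-1.0219, 0.0461, 2.9930)
step 3: θ'=3.1180 (R=-8.0000) → pose (-0.0263, -0.0398, 3.1180)

(-0.0263, -0.0398, 3.1180)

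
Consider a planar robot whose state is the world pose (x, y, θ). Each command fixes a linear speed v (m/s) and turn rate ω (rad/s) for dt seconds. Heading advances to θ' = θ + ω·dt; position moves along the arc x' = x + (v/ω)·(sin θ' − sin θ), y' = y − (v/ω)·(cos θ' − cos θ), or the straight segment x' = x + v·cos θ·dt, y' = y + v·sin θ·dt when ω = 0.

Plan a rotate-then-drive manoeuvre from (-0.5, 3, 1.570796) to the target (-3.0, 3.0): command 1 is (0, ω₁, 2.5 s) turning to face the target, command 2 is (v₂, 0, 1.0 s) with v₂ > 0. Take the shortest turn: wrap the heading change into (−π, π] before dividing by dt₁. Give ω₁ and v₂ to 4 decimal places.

heading to target = atan2(3−3, -3−-0.5) = 3.1416
Δθ = wrap(3.1416 − 1.5708) = 1.5708; ω₁ = Δθ/dt₁ = 0.6283
distance = √((-3−-0.5)² + (3−3)²) = 2.5000; v₂ = distance/dt₂ = 2.5000

ω₁ = 0.6283, v₂ = 2.5000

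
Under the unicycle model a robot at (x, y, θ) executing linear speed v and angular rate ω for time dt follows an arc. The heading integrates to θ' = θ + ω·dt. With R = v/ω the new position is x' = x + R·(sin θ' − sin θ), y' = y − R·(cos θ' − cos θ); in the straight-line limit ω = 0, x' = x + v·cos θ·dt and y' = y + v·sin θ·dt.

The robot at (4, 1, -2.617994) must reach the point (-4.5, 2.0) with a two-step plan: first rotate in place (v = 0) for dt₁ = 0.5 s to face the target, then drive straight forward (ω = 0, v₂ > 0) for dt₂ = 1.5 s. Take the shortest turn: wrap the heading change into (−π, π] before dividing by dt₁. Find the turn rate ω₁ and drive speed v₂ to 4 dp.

ω₁ = -1.2814, v₂ = 5.7057

heading to target = atan2(2−1, -4.5−4) = 3.0245
Δθ = wrap(3.0245 − -2.6180) = -0.6407; ω₁ = Δθ/dt₁ = -1.2814
distance = √((-4.5−4)² + (2−1)²) = 8.5586; v₂ = distance/dt₂ = 5.7057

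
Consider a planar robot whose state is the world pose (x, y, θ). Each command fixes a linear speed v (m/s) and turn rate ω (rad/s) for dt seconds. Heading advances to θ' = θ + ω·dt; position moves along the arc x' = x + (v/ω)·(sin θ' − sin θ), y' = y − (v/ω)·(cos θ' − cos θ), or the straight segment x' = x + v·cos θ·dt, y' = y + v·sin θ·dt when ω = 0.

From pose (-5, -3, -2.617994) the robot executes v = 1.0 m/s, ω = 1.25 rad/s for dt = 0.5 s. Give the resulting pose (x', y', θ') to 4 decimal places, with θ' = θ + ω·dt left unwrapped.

θ' = -2.6180 + 1.25·0.5 = -1.9930
R = v/ω = 1.0/1.25 = 0.8000
x' = -5 + 0.8000·(sin -1.9930 − sin -2.6180) = -5.3298
y' = -3 − 0.8000·(cos -1.9930 − cos -2.6180) = -3.3650

(-5.3298, -3.3650, -1.9930)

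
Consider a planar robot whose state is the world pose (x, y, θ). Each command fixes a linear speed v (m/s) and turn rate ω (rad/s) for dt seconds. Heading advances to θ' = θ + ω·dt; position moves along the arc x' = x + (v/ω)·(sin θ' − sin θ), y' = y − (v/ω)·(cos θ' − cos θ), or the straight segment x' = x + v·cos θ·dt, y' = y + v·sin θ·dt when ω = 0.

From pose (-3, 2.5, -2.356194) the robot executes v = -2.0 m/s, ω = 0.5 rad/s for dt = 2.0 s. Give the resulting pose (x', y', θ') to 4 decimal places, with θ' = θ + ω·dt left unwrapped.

(-1.9202, 6.1803, -1.3562)

θ' = -2.3562 + 0.5·2.0 = -1.3562
R = v/ω = -2.0/0.5 = -4.0000
x' = -3 + -4.0000·(sin -1.3562 − sin -2.3562) = -1.9202
y' = 2.5 − -4.0000·(cos -1.3562 − cos -2.3562) = 6.1803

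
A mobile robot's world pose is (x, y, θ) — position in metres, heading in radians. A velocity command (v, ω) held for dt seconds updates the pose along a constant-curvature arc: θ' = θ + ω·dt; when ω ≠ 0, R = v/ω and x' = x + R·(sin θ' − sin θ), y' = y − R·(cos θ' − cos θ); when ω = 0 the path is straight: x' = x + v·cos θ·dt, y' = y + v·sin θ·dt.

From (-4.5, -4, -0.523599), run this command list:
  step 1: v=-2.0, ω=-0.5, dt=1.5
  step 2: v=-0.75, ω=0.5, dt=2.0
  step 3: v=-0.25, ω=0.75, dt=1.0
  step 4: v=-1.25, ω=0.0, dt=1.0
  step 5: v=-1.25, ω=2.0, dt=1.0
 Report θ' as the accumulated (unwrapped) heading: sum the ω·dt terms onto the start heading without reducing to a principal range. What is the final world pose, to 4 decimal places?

(-8.8065, -2.3474, 2.4764)

step 1: θ'=-1.2736 (R=4.0000) → pose (-6.3246, -1.7073, -1.2736)
step 2: θ'=-0.2736 (R=-1.5000) → pose (-7.3536, -0.7023, -0.2736)
step 3: θ'=0.4764 (R=-0.3333) → pose (-7.5965, -0.7270, 0.4764)
step 4: θ'=0.4764 (straight) → pose (-8.7073, -1.3003, 0.4764)
step 5: θ'=2.4764 (R=-0.6250) → pose (-8.8065, -2.3474, 2.4764)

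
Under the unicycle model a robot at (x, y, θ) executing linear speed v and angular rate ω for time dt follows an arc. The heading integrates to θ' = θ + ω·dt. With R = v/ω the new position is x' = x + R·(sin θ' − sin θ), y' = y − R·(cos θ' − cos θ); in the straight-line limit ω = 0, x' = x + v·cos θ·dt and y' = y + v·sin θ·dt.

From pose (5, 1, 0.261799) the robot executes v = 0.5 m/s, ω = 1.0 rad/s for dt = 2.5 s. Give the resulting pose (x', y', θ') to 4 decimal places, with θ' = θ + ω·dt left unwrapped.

(5.0560, 1.9473, 2.7618)

θ' = 0.2618 + 1.0·2.5 = 2.7618
R = v/ω = 0.5/1.0 = 0.5000
x' = 5 + 0.5000·(sin 2.7618 − sin 0.2618) = 5.0560
y' = 1 − 0.5000·(cos 2.7618 − cos 0.2618) = 1.9473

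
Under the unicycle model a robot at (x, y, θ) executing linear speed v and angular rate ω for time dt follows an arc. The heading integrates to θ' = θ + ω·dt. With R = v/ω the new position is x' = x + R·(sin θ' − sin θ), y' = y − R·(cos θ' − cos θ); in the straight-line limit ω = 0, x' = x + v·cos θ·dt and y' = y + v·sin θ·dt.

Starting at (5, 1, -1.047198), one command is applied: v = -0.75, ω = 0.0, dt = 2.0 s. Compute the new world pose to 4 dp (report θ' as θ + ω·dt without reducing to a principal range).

(4.2500, 2.2990, -1.0472)

θ' = -1.0472 + 0.0·2.0 = -1.0472
ω = 0 → straight: x' = 5 + -0.75·cos(-1.0472)·2.0 = 4.2500
y' = 1 + -0.75·sin(-1.0472)·2.0 = 2.2990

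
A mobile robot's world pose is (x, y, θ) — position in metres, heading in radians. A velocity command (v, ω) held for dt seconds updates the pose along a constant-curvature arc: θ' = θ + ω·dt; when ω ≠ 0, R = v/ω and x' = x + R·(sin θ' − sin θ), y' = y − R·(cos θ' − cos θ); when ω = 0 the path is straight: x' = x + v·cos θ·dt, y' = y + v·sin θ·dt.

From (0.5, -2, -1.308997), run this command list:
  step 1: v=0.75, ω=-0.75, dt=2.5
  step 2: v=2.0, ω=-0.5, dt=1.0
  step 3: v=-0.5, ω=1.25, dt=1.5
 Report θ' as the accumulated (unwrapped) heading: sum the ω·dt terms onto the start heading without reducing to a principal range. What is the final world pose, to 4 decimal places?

(-1.8084, -2.4392, -1.8090)

step 1: θ'=-3.1840 (R=-1.0000) → pose (-0.5083, -3.2579, -3.1840)
step 2: θ'=-3.6840 (R=-4.0000) → pose (-2.4035, -2.6874, -3.6840)
step 3: θ'=-1.8090 (R=-0.4000) → pose (-1.8084, -2.4392, -1.8090)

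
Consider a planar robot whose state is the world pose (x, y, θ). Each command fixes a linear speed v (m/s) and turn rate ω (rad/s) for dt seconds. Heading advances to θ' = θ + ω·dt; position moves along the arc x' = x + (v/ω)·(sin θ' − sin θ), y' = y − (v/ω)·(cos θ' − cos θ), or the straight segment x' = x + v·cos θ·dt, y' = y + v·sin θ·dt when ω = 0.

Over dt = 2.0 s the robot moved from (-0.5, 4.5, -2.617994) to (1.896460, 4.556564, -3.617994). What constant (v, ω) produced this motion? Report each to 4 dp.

v = -1.2500, ω = -0.5000

Δθ = -3.617994 − -2.617994 = -1.000000
ω = Δθ/dt = -1.000000/2.0 = -0.5000
R = Δx/(sin θ' − sin θ) = 2.5000
v = R·ω = 2.5000·-0.5000 = -1.2500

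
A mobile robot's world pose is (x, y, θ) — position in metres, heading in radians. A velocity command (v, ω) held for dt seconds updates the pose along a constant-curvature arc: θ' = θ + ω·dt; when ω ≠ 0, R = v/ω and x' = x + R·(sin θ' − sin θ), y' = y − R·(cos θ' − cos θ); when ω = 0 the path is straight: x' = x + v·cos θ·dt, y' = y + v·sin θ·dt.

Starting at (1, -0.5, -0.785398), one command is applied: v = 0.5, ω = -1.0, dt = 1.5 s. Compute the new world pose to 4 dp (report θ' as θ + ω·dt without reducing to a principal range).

(1.0241, -1.1812, -2.2854)

θ' = -0.7854 + -1.0·1.5 = -2.2854
R = v/ω = 0.5/-1.0 = -0.5000
x' = 1 + -0.5000·(sin -2.2854 − sin -0.7854) = 1.0241
y' = -0.5 − -0.5000·(cos -2.2854 − cos -0.7854) = -1.1812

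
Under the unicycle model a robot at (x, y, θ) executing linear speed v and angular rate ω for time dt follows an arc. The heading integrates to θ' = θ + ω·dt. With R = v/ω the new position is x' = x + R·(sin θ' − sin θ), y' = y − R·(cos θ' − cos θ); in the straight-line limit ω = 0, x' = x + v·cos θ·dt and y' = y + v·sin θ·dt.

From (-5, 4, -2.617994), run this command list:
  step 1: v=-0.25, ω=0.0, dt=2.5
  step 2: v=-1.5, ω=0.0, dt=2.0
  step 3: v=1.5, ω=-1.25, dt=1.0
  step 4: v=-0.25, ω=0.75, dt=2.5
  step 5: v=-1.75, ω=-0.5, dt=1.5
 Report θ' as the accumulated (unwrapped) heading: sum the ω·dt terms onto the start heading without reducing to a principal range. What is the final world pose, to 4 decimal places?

step 1: θ'=-2.6180 (straight) → pose (-4.4587, 4.3125, -2.6180)
step 2: θ'=-2.6180 (straight) → pose (-1.8607, 5.8125, -2.6180)
step 3: θ'=-3.8680 (R=-1.2000) → pose (-3.2577, 5.9546, -3.8680)
step 4: θ'=-1.9930 (R=-0.3333) → pose (-2.7322, 6.0672, -1.9930)
step 5: θ'=-2.7430 (R=3.5000) → pose (-0.8980, 7.8587, -2.7430)

(-0.8980, 7.8587, -2.7430)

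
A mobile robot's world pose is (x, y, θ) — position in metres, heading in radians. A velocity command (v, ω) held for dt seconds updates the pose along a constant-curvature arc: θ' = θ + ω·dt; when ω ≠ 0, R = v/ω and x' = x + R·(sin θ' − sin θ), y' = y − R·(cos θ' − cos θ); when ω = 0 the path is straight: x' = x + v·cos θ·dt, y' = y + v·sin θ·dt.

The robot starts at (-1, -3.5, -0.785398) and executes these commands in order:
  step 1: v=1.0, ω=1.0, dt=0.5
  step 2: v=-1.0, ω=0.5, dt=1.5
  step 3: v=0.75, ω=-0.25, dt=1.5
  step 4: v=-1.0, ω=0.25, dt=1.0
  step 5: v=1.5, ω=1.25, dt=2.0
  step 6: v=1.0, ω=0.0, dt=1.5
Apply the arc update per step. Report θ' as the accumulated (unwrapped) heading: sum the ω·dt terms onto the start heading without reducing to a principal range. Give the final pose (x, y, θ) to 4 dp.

step 1: θ'=-0.2854 (R=1.0000) → pose (-0.5744, -3.7524, -0.2854)
step 2: θ'=0.4646 (R=-2.0000) → pose (-2.0336, -3.8835, 0.4646)
step 3: θ'=0.0896 (R=-3.0000) → pose (-0.9579, -3.5776, 0.0896)
step 4: θ'=0.3396 (R=-4.0000) → pose (-1.9324, -3.7900, 0.3396)
step 5: θ'=2.8396 (R=1.2000) → pose (-1.9752, -1.5128, 2.8396)
step 6: θ'=2.8396 (straight) → pose (-3.4074, -1.0667, 2.8396)

(-3.4074, -1.0667, 2.8396)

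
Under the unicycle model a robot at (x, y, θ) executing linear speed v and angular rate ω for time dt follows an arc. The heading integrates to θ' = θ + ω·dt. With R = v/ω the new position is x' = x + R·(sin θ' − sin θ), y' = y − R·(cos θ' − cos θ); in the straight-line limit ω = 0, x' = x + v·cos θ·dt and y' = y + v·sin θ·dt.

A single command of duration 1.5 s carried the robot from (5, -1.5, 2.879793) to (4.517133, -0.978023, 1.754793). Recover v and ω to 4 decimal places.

v = 0.5000, ω = -0.7500

Δθ = 1.754793 − 2.879793 = -1.125000
ω = Δθ/dt = -1.125000/1.5 = -0.7500
R = −Δy/(cos θ' − cos θ) = -0.6667
v = R·ω = -0.6667·-0.7500 = 0.5000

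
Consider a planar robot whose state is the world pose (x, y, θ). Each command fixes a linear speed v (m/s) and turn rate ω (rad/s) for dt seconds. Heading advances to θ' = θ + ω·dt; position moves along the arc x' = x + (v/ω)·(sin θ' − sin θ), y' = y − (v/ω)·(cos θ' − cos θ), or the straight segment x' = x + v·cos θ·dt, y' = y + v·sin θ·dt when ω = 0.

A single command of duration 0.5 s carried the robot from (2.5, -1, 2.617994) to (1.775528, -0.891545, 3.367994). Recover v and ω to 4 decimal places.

v = 1.5000, ω = 1.5000

Δθ = 3.367994 − 2.617994 = 0.750000
ω = Δθ/dt = 0.750000/0.5 = 1.5000
R = Δx/(sin θ' − sin θ) = 1.0000
v = R·ω = 1.0000·1.5000 = 1.5000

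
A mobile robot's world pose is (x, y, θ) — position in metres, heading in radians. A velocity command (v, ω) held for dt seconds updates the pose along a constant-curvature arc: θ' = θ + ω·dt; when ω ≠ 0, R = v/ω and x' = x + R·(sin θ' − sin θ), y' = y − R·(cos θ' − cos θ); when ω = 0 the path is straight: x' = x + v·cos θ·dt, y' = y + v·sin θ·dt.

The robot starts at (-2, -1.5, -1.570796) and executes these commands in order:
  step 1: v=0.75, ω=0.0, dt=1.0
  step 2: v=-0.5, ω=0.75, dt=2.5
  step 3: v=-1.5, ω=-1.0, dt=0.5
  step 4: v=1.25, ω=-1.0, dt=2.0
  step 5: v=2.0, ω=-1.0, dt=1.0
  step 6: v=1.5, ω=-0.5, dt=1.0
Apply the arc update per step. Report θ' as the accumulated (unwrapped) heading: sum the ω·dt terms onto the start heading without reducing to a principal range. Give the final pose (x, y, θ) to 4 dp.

step 1: θ'=-1.5708 (straight) → pose (-2.0000, -2.2500, -1.5708)
step 2: θ'=0.3042 (R=-0.6667) → pose (-2.8664, -1.6139, 0.3042)
step 3: θ'=-0.1958 (R=1.5000) → pose (-3.6075, -1.6542, -0.1958)
step 4: θ'=-2.1958 (R=-1.2500) → pose (-2.8370, -3.6116, -2.1958)
step 5: θ'=-3.1958 (R=-2.0000) → pose (-4.5672, -4.4385, -3.1958)
step 6: θ'=-3.6958 (R=-3.0000) → pose (-5.9835, -3.9939, -3.6958)

(-5.9835, -3.9939, -3.6958)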